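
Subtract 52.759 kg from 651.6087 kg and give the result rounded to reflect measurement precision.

598.850 kg

651.6087 kg − 52.759 kg = 598.8497 kg.
Addition/subtraction keeps the fewest decimal places: 651.6087 → 4 decimal places, 52.759 → 3 decimal places; limit is 3.
Rounded to 3 decimal places: 598.850 kg.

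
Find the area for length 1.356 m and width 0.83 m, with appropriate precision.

area = 1.356 m × 0.83 m = 1.12548 m².
1.356 has 4 significant figures; 0.83 has 2.
Division/multiplication keeps the fewest: 2 significant figures.
Rounded: 1.1 m².

1.1 m²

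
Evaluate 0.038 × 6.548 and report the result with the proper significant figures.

0.038 × 6.548 = 0.248824
Multiplication/division keeps the fewest significant figures: 0.038 → 2 s.f., 6.548 → 4 s.f.; limit is 2.
Rounded to 2 significant figures: 0.25.

0.25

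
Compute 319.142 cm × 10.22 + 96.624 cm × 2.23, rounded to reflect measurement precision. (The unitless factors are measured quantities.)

3477 cm

319.142 × 10.22 = 3261.63124 → 3.262 × 10^3 cm (4 s.f., last digit at the 10^0 place).
96.624 × 2.23 = 215.47152 → 215 cm (3 s.f., last digit at the 10^0 place).
Sum: 3477.10276 cm; keep the coarser place, 10^0.
Result: 3477 cm.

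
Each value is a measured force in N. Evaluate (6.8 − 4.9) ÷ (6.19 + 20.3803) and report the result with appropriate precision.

6.8 − 4.9 = 1.9, limited to 1 d.p. → 2 s.f.; 6.19 + 20.3803 = 26.5703, limited to 2 d.p. → 4 s.f.
Carrying full precision, 1.9 ÷ 26.5703 = 0.0715084135294…; keep min(2, 4) = 2 s.f.
Rounded to 2 significant figures: 0.072.

0.072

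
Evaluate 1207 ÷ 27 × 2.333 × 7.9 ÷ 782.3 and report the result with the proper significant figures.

1.1

1207 ÷ 27 × 2.333 × 7.9 ÷ 782.3 = 1.0532028018…
Multiplication/division keeps the fewest significant figures: 1207 → 4 s.f., 27 → 2 s.f., 2.333 → 4 s.f., 7.9 → 2 s.f., 782.3 → 4 s.f.; limit is 2.
Rounded to 2 significant figures: 1.1.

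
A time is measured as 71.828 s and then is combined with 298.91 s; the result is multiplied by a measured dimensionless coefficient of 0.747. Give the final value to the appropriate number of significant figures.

277 s

71.828 s + 298.91 s = 370.738 s; the sum is limited to 2 decimal places (5 s.f.).
Carrying full precision, 370.738 × 0.747 = 276.941286 s; 0.747 has 3 s.f., so the result keeps min(5, 3) = 3 s.f.
Rounded to 3 significant figures: 277 s.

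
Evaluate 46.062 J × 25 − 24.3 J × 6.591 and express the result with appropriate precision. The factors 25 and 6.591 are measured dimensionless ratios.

46.062 × 25 = 1151.55 → 1.2 × 10^3 J (2 s.f., last digit at the 10^2 place).
24.3 × 6.591 = 160.1613 → 1.60 × 10^2 J (3 s.f., last digit at the 10^0 place).
Difference: 991.3887 J; keep the coarser place, 10^2.
Result: 1.0 × 10^3 J.

1.0 × 10^3 J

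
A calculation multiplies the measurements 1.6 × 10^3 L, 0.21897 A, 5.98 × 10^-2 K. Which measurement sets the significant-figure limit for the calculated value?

1.6 × 10^3 L

1.6 × 10^3 L → 2 s.f.; 0.21897 A → 5 s.f.; 5.98 × 10^-2 K → 3 s.f.
The fewest is 2 significant figures, from 1.6 × 10^3 L.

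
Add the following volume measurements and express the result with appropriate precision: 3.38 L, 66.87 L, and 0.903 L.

3.38 L + 66.87 L + 0.903 L = 71.153 L.
Addition/subtraction keeps the fewest decimal places: 3.38 → 2 decimal places, 66.87 → 2 decimal places, 0.903 → 3 decimal places; limit is 2.
Rounded to 2 decimal places: 71.15 L.

71.15 L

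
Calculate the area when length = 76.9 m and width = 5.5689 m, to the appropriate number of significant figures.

area = 76.9 m × 5.5689 m = 428.24841 m².
76.9 has 3 significant figures; 5.5689 has 5.
Division/multiplication keeps the fewest: 3 significant figures.
Rounded: 428 m².

428 m²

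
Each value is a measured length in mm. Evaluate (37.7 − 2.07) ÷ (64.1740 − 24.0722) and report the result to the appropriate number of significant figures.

37.7 − 2.07 = 35.63, limited to 1 d.p. → 3 s.f.; 64.1740 − 24.0722 = 40.1018, limited to 4 d.p. → 6 s.f.
Carrying full precision, 35.63 ÷ 40.1018 = 0.888488796014…; keep min(3, 6) = 3 s.f.
Rounded to 3 significant figures: 8.88 × 10^-1.

8.88 × 10^-1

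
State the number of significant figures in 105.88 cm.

105.88: zeros between nonzero digits are significant.

5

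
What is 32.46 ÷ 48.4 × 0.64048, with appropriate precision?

0.430

32.46 ÷ 48.4 × 0.64048 = 0.429545057851…
Multiplication/division keeps the fewest significant figures: 32.46 → 4 s.f., 48.4 → 3 s.f., 0.64048 → 5 s.f.; limit is 3.
Rounded to 3 significant figures: 0.430.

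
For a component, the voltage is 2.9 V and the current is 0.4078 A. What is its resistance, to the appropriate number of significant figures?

7.1 Ω

resistance = 2.9 V ÷ 0.4078 A = 7.11132908288… Ω.
2.9 has 2 significant figures; 0.4078 has 4.
Division/multiplication keeps the fewest: 2 significant figures.
Rounded: 7.1 Ω.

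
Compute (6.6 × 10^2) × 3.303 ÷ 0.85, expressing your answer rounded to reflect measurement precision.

(6.6 × 10^2) × 3.303 ÷ 0.85 = 2564.68235294…
Multiplication/division keeps the fewest significant figures: 6.6 × 10^2 → 2 s.f., 3.303 → 4 s.f., 0.85 → 2 s.f.; limit is 2.
Rounded to 2 significant figures: 2.6 × 10^3.

2.6 × 10^3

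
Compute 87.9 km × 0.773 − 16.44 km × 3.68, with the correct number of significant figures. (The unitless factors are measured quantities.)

87.9 × 0.773 = 67.9467 → 67.9 km (3 s.f., last digit at the 10^-1 place).
16.44 × 3.68 = 60.4992 → 60.5 km (3 s.f., last digit at the 10^-1 place).
Difference: 7.4475 km; keep the coarser place, 10^-1.
Result: 7.4 km.

7.4 km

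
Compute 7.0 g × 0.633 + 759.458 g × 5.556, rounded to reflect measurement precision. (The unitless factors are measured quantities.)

7.0 × 0.633 = 4.431 → 4.4 g (2 s.f., last digit at the 10^-1 place).
759.458 × 5.556 = 4219.548648 → 4220. g (4 s.f., last digit at the 10^0 place).
Sum: 4223.979648 g; keep the coarser place, 10^0.
Result: 4224 g.

4224 g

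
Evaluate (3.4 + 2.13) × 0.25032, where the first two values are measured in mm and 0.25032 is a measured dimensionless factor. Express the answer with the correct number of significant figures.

3.4 mm + 2.13 mm = 5.53 mm; the sum is limited to 1 decimal place (2 s.f.).
Carrying full precision, 5.53 × 0.25032 = 1.3842696 mm; 0.25032 has 5 s.f., so the result keeps min(2, 5) = 2 s.f.
Rounded to 2 significant figures: 1.4 mm.

1.4 mm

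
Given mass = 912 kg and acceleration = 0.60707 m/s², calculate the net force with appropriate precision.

net force = 912 kg × 0.60707 m/s² = 553.64784 N.
912 has 3 significant figures; 0.60707 has 5.
Division/multiplication keeps the fewest: 3 significant figures.
Rounded: 5.54 × 10² N.

5.54 × 10² N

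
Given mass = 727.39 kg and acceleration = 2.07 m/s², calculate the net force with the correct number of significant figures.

1.51 × 10³ N

net force = 727.39 kg × 2.07 m/s² = 1505.6973 N.
727.39 has 5 significant figures; 2.07 has 3.
Division/multiplication keeps the fewest: 3 significant figures.
Rounded: 1.51 × 10³ N.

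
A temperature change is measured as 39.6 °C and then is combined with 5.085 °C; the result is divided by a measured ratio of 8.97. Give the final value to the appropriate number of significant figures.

4.98 °C

39.6 °C + 5.085 °C = 44.685 °C; the sum is limited to 1 decimal place (3 s.f.).
Carrying full precision, 44.685 ÷ 8.97 = 4.98160535117… °C; 8.97 has 3 s.f., so the result keeps min(3, 3) = 3 s.f.
Rounded to 3 significant figures: 4.98 °C.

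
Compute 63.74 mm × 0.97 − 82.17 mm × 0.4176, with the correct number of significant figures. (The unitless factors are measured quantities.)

63.74 × 0.97 = 61.8278 → 62 mm (2 s.f., last digit at the 10^0 place).
82.17 × 0.4176 = 34.314192 → 34.31 mm (4 s.f., last digit at the 10^-2 place).
Difference: 27.513608 mm; keep the coarser place, 10^0.
Result: 28 mm.

28 mm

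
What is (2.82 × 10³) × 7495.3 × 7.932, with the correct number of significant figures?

1.68 × 10⁸

(2.82 × 10³) × 7495.3 × 7.932 = 167656669.272
Multiplication/division keeps the fewest significant figures: 2.82 × 10³ → 3 s.f., 7495.3 → 5 s.f., 7.932 → 4 s.f.; limit is 3.
Rounded to 3 significant figures: 1.68 × 10⁸.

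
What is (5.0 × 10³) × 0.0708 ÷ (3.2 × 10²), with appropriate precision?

1.1

(5.0 × 10³) × 0.0708 ÷ (3.2 × 10²) = 1.10625
Multiplication/division keeps the fewest significant figures: 5.0 × 10³ → 2 s.f., 0.0708 → 3 s.f., 3.2 × 10² → 2 s.f.; limit is 2.
Rounded to 2 significant figures: 1.1.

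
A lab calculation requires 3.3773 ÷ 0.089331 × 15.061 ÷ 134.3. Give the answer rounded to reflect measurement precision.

4.240

3.3773 ÷ 0.089331 × 15.061 ÷ 134.3 = 4.23979872792…
Multiplication/division keeps the fewest significant figures: 3.3773 → 5 s.f., 0.089331 → 5 s.f., 15.061 → 5 s.f., 134.3 → 4 s.f.; limit is 4.
Rounded to 4 significant figures: 4.240.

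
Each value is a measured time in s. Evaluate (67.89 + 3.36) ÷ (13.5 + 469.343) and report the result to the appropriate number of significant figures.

67.89 + 3.36 = 71.25, limited to 2 d.p. → 4 s.f.; 13.5 + 469.343 = 482.843, limited to 1 d.p. → 4 s.f.
Carrying full precision, 71.25 ÷ 482.843 = 0.147563493724…; keep min(4, 4) = 4 s.f.
Rounded to 4 significant figures: 0.1476.

0.1476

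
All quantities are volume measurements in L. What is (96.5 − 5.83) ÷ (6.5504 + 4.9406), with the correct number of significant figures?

7.89

96.5 − 5.83 = 90.67, limited to 1 d.p. → 3 s.f.; 6.5504 + 4.9406 = 11.4910, limited to 4 d.p. → 6 s.f.
Carrying full precision, 90.67 ÷ 11.4910 = 7.89052301801…; keep min(3, 6) = 3 s.f.
Rounded to 3 significant figures: 7.89.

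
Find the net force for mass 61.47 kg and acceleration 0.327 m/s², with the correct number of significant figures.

net force = 61.47 kg × 0.327 m/s² = 20.10069 N.
61.47 has 4 significant figures; 0.327 has 3.
Division/multiplication keeps the fewest: 3 significant figures.
Rounded: 20.1 N.

20.1 N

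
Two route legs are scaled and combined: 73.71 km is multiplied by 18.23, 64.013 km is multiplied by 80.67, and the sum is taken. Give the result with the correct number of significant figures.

73.71 × 18.23 = 1343.7333 → 1344 km (4 s.f., last digit at the 10^0 place).
64.013 × 80.67 = 5163.92871 → 5164 km (4 s.f., last digit at the 10^0 place).
Sum: 6507.66201 km; keep the coarser place, 10^0.
Result: 6508 km.

6508 km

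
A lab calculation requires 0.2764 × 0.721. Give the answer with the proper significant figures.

0.2764 × 0.721 = 0.1992844
Multiplication/division keeps the fewest significant figures: 0.2764 → 4 s.f., 0.721 → 3 s.f.; limit is 3.
Rounded to 3 significant figures: 0.199.

0.199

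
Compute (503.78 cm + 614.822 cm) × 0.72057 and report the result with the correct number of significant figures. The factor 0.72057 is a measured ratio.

503.78 cm + 614.822 cm = 1118.602 cm; the sum is limited to 2 decimal places (6 s.f.).
Carrying full precision, 1118.602 × 0.72057 = 806.03104314 cm; 0.72057 has 5 s.f., so the result keeps min(6, 5) = 5 s.f.
Rounded to 5 significant figures: 806.03 cm.

806.03 cm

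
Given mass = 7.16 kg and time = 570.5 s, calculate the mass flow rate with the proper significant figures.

0.0126 kg/s

mass flow rate = 7.16 kg ÷ 570.5 s = 0.0125503943909… kg/s.
7.16 has 3 significant figures; 570.5 has 4.
Division/multiplication keeps the fewest: 3 significant figures.
Rounded: 0.0126 kg/s.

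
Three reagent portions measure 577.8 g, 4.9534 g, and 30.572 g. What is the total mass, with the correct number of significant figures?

613.3 g

577.8 g + 4.9534 g + 30.572 g = 613.3254 g.
Addition/subtraction keeps the fewest decimal places: 577.8 → 1 decimal place, 4.9534 → 4 decimal places, 30.572 → 3 decimal places; limit is 1.
Rounded to 1 decimal place: 613.3 g.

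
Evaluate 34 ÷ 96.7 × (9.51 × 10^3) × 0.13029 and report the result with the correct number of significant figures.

4.4 × 10^2

34 ÷ 96.7 × (9.51 × 10^3) × 0.13029 = 435.656345398…
Multiplication/division keeps the fewest significant figures: 34 → 2 s.f., 96.7 → 3 s.f., 9.51 × 10^3 → 3 s.f., 0.13029 → 5 s.f.; limit is 2.
Rounded to 2 significant figures: 4.4 × 10^2.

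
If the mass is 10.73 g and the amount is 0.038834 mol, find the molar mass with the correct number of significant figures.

molar mass = 10.73 g ÷ 0.038834 mol = 276.304269455… g/mol.
10.73 has 4 significant figures; 0.038834 has 5.
Division/multiplication keeps the fewest: 4 significant figures.
Rounded: 276.3 g/mol.

276.3 g/mol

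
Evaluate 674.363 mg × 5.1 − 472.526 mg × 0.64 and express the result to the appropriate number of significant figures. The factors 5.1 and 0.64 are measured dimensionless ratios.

3.1 × 10³ mg

674.363 × 5.1 = 3439.2513 → 3.4 × 10³ mg (2 s.f., last digit at the 10^2 place).
472.526 × 0.64 = 302.41664 → 3.0 × 10² mg (2 s.f., last digit at the 10^1 place).
Difference: 3136.83466 mg; keep the coarser place, 10^2.
Result: 3.1 × 10³ mg.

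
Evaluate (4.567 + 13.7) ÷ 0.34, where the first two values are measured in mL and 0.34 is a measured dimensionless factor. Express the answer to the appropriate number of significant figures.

4.567 mL + 13.7 mL = 18.267 mL; the sum is limited to 1 decimal place (3 s.f.).
Carrying full precision, 18.267 ÷ 0.34 = 53.7264705882… mL; 0.34 has 2 s.f., so the result keeps min(3, 2) = 2 s.f.
Rounded to 2 significant figures: 54 mL.

54 mL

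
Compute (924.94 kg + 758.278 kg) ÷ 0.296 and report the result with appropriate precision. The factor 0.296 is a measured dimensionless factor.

5.69 × 10^3 kg

924.94 kg + 758.278 kg = 1683.218 kg; the sum is limited to 2 decimal places (6 s.f.).
Carrying full precision, 1683.218 ÷ 0.296 = 5686.5472973… kg; 0.296 has 3 s.f., so the result keeps min(6, 3) = 3 s.f.
Rounded to 3 significant figures: 5.69 × 10^3 kg.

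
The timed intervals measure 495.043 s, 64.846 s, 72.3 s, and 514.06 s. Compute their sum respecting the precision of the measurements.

1146.2 s

495.043 s + 64.846 s + 72.3 s + 514.06 s = 1146.249 s.
Addition/subtraction keeps the fewest decimal places: 495.043 → 3 decimal places, 64.846 → 3 decimal places, 72.3 → 1 decimal place, 514.06 → 2 decimal places; limit is 1.
Rounded to 1 decimal place: 1146.2 s.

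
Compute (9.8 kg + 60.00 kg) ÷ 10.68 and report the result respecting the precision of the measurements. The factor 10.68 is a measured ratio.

6.54 kg

9.8 kg + 60.00 kg = 69.80 kg; the sum is limited to 1 decimal place (3 s.f.).
Carrying full precision, 69.80 ÷ 10.68 = 6.53558052434… kg; 10.68 has 4 s.f., so the result keeps min(3, 4) = 3 s.f.
Rounded to 3 significant figures: 6.54 kg.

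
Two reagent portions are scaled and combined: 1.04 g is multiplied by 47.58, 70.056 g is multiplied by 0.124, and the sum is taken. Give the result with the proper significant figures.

1.04 × 47.58 = 49.4832 → 49.5 g (3 s.f., last digit at the 10^-1 place).
70.056 × 0.124 = 8.686944 → 8.69 g (3 s.f., last digit at the 10^-2 place).
Sum: 58.170144 g; keep the coarser place, 10^-1.
Result: 58.2 g.

58.2 g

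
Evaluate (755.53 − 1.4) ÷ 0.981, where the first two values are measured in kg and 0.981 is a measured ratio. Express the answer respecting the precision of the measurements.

769 kg

755.53 kg − 1.4 kg = 754.13 kg; the difference is limited to 1 decimal place (4 s.f.).
Carrying full precision, 754.13 ÷ 0.981 = 768.73598369… kg; 0.981 has 3 s.f., so the result keeps min(4, 3) = 3 s.f.
Rounded to 3 significant figures: 769 kg.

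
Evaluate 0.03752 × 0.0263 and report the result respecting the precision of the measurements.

9.87 × 10⁻⁴

0.03752 × 0.0263 = 0.000986776
Multiplication/division keeps the fewest significant figures: 0.03752 → 4 s.f., 0.0263 → 3 s.f.; limit is 3.
Rounded to 3 significant figures: 9.87 × 10⁻⁴.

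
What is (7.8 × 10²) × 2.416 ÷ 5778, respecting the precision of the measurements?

0.33

(7.8 × 10²) × 2.416 ÷ 5778 = 0.326147455867…
Multiplication/division keeps the fewest significant figures: 7.8 × 10² → 2 s.f., 2.416 → 4 s.f., 5778 → 4 s.f.; limit is 2.
Rounded to 2 significant figures: 0.33.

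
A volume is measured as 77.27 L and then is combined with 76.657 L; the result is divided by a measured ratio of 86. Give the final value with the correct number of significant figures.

1.8 L

77.27 L + 76.657 L = 153.927 L; the sum is limited to 2 decimal places (5 s.f.).
Carrying full precision, 153.927 ÷ 86 = 1.78984883721… L; 86 has 2 s.f., so the result keeps min(5, 2) = 2 s.f.
Rounded to 2 significant figures: 1.8 L.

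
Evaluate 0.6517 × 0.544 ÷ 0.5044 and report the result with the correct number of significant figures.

0.6517 × 0.544 ÷ 0.5044 = 0.702864393339…
Multiplication/division keeps the fewest significant figures: 0.6517 → 4 s.f., 0.544 → 3 s.f., 0.5044 → 4 s.f.; limit is 3.
Rounded to 3 significant figures: 0.703.

0.703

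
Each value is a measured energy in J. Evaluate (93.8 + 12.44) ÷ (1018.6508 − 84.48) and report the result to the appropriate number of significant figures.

0.1137

93.8 + 12.44 = 106.24, limited to 1 d.p. → 4 s.f.; 1018.6508 − 84.48 = 934.1708, limited to 2 d.p. → 5 s.f.
Carrying full precision, 106.24 ÷ 934.1708 = 0.113726526241…; keep min(4, 5) = 4 s.f.
Rounded to 4 significant figures: 0.1137.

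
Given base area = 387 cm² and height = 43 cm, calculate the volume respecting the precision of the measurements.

volume = 387 cm² × 43 cm = 16641 cm³.
387 has 3 significant figures; 43 has 2.
Division/multiplication keeps the fewest: 2 significant figures.
Rounded: 1.7 × 10⁴ cm³.

1.7 × 10⁴ cm³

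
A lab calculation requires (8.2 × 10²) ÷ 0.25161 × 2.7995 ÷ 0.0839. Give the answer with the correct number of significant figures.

(8.2 × 10²) ÷ 0.25161 × 2.7995 ÷ 0.0839 = 108743.790111…
Multiplication/division keeps the fewest significant figures: 8.2 × 10² → 2 s.f., 0.25161 → 5 s.f., 2.7995 → 5 s.f., 0.0839 → 3 s.f.; limit is 2.
Rounded to 2 significant figures: 1.1 × 10⁵.

1.1 × 10⁵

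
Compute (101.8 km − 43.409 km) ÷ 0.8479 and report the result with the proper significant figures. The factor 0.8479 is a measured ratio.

101.8 km − 43.409 km = 58.391 km; the difference is limited to 1 decimal place (3 s.f.).
Carrying full precision, 58.391 ÷ 0.8479 = 68.8654322444… km; 0.8479 has 4 s.f., so the result keeps min(3, 4) = 3 s.f.
Rounded to 3 significant figures: 68.9 km.

68.9 km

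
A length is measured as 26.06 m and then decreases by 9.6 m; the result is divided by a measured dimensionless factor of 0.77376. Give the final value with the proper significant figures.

26.06 m − 9.6 m = 16.46 m; the difference is limited to 1 decimal place (3 s.f.).
Carrying full precision, 16.46 ÷ 0.77376 = 21.2727460711… m; 0.77376 has 5 s.f., so the result keeps min(3, 5) = 3 s.f.
Rounded to 3 significant figures: 21.3 m.

21.3 m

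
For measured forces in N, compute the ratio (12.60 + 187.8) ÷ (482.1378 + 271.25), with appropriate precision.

0.2660

12.60 + 187.8 = 200.40, limited to 1 d.p. → 4 s.f.; 482.1378 + 271.25 = 753.3878, limited to 2 d.p. → 5 s.f.
Carrying full precision, 200.40 ÷ 753.3878 = 0.26599846719…; keep min(4, 5) = 4 s.f.
Rounded to 4 significant figures: 0.2660.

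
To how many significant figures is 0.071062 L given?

0.071062: leading zeros are not significant; zeros between nonzero digits are significant.

5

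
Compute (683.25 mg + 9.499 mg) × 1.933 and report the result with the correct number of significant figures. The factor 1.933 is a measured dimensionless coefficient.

683.25 mg + 9.499 mg = 692.749 mg; the sum is limited to 2 decimal places (5 s.f.).
Carrying full precision, 692.749 × 1.933 = 1339.083817 mg; 1.933 has 4 s.f., so the result keeps min(5, 4) = 4 s.f.
Rounded to 4 significant figures: 1339 mg.

1339 mg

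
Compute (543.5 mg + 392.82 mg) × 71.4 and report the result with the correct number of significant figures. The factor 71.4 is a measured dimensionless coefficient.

6.69 × 10^4 mg

543.5 mg + 392.82 mg = 936.32 mg; the sum is limited to 1 decimal place (4 s.f.).
Carrying full precision, 936.32 × 71.4 = 66853.248 mg; 71.4 has 3 s.f., so the result keeps min(4, 3) = 3 s.f.
Rounded to 3 significant figures: 6.69 × 10^4 mg.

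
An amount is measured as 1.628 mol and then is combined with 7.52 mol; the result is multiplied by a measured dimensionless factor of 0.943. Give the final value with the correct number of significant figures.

1.628 mol + 7.52 mol = 9.148 mol; the sum is limited to 2 decimal places (3 s.f.).
Carrying full precision, 9.148 × 0.943 = 8.626564 mol; 0.943 has 3 s.f., so the result keeps min(3, 3) = 3 s.f.
Rounded to 3 significant figures: 8.63 mol.

8.63 mol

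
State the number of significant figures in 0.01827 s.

0.01827: leading zeros are not significant.

4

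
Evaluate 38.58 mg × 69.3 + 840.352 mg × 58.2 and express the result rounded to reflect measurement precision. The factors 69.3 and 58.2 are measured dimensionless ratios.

38.58 × 69.3 = 2673.594 → 2.67 × 10³ mg (3 s.f., last digit at the 10^1 place).
840.352 × 58.2 = 48908.4864 → 4.89 × 10⁴ mg (3 s.f., last digit at the 10^2 place).
Sum: 51582.0804 mg; keep the coarser place, 10^2.
Result: 5.16 × 10⁴ mg.

5.16 × 10⁴ mg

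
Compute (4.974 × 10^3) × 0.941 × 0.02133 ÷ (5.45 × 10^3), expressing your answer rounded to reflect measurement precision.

(4.974 × 10^3) × 0.941 × 0.02133 ÷ (5.45 × 10^3) = 0.0183184936183…
Multiplication/division keeps the fewest significant figures: 4.974 × 10^3 → 4 s.f., 0.941 → 3 s.f., 0.02133 → 4 s.f., 5.45 × 10^3 → 3 s.f.; limit is 3.
Rounded to 3 significant figures: 1.83 × 10^-2.

1.83 × 10^-2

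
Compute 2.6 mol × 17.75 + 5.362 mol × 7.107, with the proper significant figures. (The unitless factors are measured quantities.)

2.6 × 17.75 = 46.15 → 46 mol (2 s.f., last digit at the 10^0 place).
5.362 × 7.107 = 38.107734 → 38.11 mol (4 s.f., last digit at the 10^-2 place).
Sum: 84.257734 mol; keep the coarser place, 10^0.
Result: 84 mol.

84 mol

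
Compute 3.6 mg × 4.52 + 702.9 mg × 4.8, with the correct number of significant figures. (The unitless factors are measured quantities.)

3.6 × 4.52 = 16.272 → 16 mg (2 s.f., last digit at the 10^0 place).
702.9 × 4.8 = 3373.92 → 3.4 × 10³ mg (2 s.f., last digit at the 10^2 place).
Sum: 3390.192 mg; keep the coarser place, 10^2.
Result: 3.4 × 10³ mg.

3.4 × 10³ mg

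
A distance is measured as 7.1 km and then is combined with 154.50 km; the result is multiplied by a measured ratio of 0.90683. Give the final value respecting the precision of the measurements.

146.5 km

7.1 km + 154.50 km = 161.60 km; the sum is limited to 1 decimal place (4 s.f.).
Carrying full precision, 161.60 × 0.90683 = 146.543728 km; 0.90683 has 5 s.f., so the result keeps min(4, 5) = 4 s.f.
Rounded to 4 significant figures: 146.5 km.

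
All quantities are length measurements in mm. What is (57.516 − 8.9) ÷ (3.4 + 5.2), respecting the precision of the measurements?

57.516 − 8.9 = 48.616, limited to 1 d.p. → 3 s.f.; 3.4 + 5.2 = 8.6, limited to 1 d.p. → 2 s.f.
Carrying full precision, 48.616 ÷ 8.6 = 5.65302325581…; keep min(3, 2) = 2 s.f.
Rounded to 2 significant figures: 5.7.

5.7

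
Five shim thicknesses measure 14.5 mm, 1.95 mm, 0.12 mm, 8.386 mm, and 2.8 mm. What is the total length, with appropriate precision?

14.5 mm + 1.95 mm + 0.12 mm + 8.386 mm + 2.8 mm = 27.756 mm.
Addition/subtraction keeps the fewest decimal places: 14.5 → 1 decimal place, 1.95 → 2 decimal places, 0.12 → 2 decimal places, 8.386 → 3 decimal places, 2.8 → 1 decimal place; limit is 1.
Rounded to 1 decimal place: 27.8 mm.

27.8 mm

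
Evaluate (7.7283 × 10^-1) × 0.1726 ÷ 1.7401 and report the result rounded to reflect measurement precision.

0.07666

(7.7283 × 10^-1) × 0.1726 ÷ 1.7401 = 0.0766567771967…
Multiplication/division keeps the fewest significant figures: 7.7283 × 10^-1 → 5 s.f., 0.1726 → 4 s.f., 1.7401 → 5 s.f.; limit is 4.
Rounded to 4 significant figures: 0.07666.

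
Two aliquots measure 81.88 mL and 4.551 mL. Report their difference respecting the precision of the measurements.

77.33 mL

81.88 mL − 4.551 mL = 77.329 mL.
Addition/subtraction keeps the fewest decimal places: 81.88 → 2 decimal places, 4.551 → 3 decimal places; limit is 2.
Rounded to 2 decimal places: 77.33 mL.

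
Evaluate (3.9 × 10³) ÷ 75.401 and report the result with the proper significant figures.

(3.9 × 10³) ÷ 75.401 = 51.7234519436…
Multiplication/division keeps the fewest significant figures: 3.9 × 10³ → 2 s.f., 75.401 → 5 s.f.; limit is 2.
Rounded to 2 significant figures: 52.

52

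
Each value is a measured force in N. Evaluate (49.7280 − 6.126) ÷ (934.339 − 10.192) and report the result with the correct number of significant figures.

0.047181

49.7280 − 6.126 = 43.6020, limited to 3 d.p. → 5 s.f.; 934.339 − 10.192 = 924.147, limited to 3 d.p. → 6 s.f.
Carrying full precision, 43.6020 ÷ 924.147 = 0.047180805651…; keep min(5, 6) = 5 s.f.
Rounded to 5 significant figures: 0.047181.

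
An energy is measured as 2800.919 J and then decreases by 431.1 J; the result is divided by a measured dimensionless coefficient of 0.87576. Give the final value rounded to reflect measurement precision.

2800.919 J − 431.1 J = 2369.819 J; the difference is limited to 1 decimal place (5 s.f.).
Carrying full precision, 2369.819 ÷ 0.87576 = 2706.0142048… J; 0.87576 has 5 s.f., so the result keeps min(5, 5) = 5 s.f.
Rounded to 5 significant figures: 2706.0 J.

2706.0 J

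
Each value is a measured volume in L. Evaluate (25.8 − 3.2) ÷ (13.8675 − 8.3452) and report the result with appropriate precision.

25.8 − 3.2 = 22.6, limited to 1 d.p. → 3 s.f.; 13.8675 − 8.3452 = 5.5223, limited to 4 d.p. → 5 s.f.
Carrying full precision, 22.6 ÷ 5.5223 = 4.09249769118…; keep min(3, 5) = 3 s.f.
Rounded to 3 significant figures: 4.09.

4.09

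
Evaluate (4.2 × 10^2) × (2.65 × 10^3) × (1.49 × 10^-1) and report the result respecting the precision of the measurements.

1.7 × 10^5

(4.2 × 10^2) × (2.65 × 10^3) × (1.49 × 10^-1) = 165837
Multiplication/division keeps the fewest significant figures: 4.2 × 10^2 → 2 s.f., 2.65 × 10^3 → 3 s.f., 1.49 × 10^-1 → 3 s.f.; limit is 2.
Rounded to 2 significant figures: 1.7 × 10^5.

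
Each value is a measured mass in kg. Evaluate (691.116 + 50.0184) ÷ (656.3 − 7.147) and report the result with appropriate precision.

691.116 + 50.0184 = 741.1344, limited to 3 d.p. → 6 s.f.; 656.3 − 7.147 = 649.153, limited to 1 d.p. → 4 s.f.
Carrying full precision, 741.1344 ÷ 649.153 = 1.14169448497…; keep min(6, 4) = 4 s.f.
Rounded to 4 significant figures: 1.142.

1.142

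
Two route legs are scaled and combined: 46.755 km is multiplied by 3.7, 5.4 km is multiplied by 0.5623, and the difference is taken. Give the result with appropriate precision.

46.755 × 3.7 = 172.9935 → 1.7 × 10² km (2 s.f., last digit at the 10^1 place).
5.4 × 0.5623 = 3.03642 → 3.0 km (2 s.f., last digit at the 10^-1 place).
Difference: 169.95708 km; keep the coarser place, 10^1.
Result: 1.7 × 10² km.

1.7 × 10² km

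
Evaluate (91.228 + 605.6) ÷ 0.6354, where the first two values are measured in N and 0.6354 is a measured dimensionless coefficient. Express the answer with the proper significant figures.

91.228 N + 605.6 N = 696.828 N; the sum is limited to 1 decimal place (4 s.f.).
Carrying full precision, 696.828 ÷ 0.6354 = 1096.67610954… N; 0.6354 has 4 s.f., so the result keeps min(4, 4) = 4 s.f.
Rounded to 4 significant figures: 1097 N.

1097 N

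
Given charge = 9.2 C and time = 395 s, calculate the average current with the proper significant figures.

average current = 9.2 C ÷ 395 s = 0.0232911392405… A.
9.2 has 2 significant figures; 395 has 3.
Division/multiplication keeps the fewest: 2 significant figures.
Rounded: 0.023 A.

0.023 A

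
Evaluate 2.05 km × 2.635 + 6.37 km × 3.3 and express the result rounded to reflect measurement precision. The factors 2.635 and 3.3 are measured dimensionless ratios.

2.05 × 2.635 = 5.40175 → 5.40 km (3 s.f., last digit at the 10^-2 place).
6.37 × 3.3 = 21.021 → 21 km (2 s.f., last digit at the 10^0 place).
Sum: 26.42275 km; keep the coarser place, 10^0.
Result: 26 km.

26 km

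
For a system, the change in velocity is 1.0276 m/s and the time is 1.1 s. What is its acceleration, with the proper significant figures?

0.93 m/s²

acceleration = 1.0276 m/s ÷ 1.1 s = 0.934181818182… m/s².
1.0276 has 5 significant figures; 1.1 has 2.
Division/multiplication keeps the fewest: 2 significant figures.
Rounded: 0.93 m/s².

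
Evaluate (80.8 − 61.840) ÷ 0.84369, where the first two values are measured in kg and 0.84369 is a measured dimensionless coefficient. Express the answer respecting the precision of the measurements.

80.8 kg − 61.840 kg = 18.960 kg; the difference is limited to 1 decimal place (3 s.f.).
Carrying full precision, 18.960 ÷ 0.84369 = 22.4727091704… kg; 0.84369 has 5 s.f., so the result keeps min(3, 5) = 3 s.f.
Rounded to 3 significant figures: 22.5 kg.

22.5 kg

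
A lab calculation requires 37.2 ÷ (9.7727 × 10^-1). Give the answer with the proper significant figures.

37.2 ÷ (9.7727 × 10^-1) = 38.0652225076…
Multiplication/division keeps the fewest significant figures: 37.2 → 3 s.f., 9.7727 × 10^-1 → 5 s.f.; limit is 3.
Rounded to 3 significant figures: 38.1.

38.1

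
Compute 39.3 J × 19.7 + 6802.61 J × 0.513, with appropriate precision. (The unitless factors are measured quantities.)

39.3 × 19.7 = 774.21 → 774 J (3 s.f., last digit at the 10^0 place).
6802.61 × 0.513 = 3489.73893 → 3.49 × 10^3 J (3 s.f., last digit at the 10^1 place).
Sum: 4263.94893 J; keep the coarser place, 10^1.
Result: 4.26 × 10^3 J.

4.26 × 10^3 J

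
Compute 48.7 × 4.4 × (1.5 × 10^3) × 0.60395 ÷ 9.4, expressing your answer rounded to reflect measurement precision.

2.1 × 10^4

48.7 × 4.4 × (1.5 × 10^3) × 0.60395 ÷ 9.4 = 20651.235
Multiplication/division keeps the fewest significant figures: 48.7 → 3 s.f., 4.4 → 2 s.f., 1.5 × 10^3 → 2 s.f., 0.60395 → 5 s.f., 9.4 → 2 s.f.; limit is 2.
Rounded to 2 significant figures: 2.1 × 10^4.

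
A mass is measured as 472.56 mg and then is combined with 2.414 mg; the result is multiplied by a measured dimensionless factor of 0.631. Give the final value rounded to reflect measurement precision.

300. mg

472.56 mg + 2.414 mg = 474.974 mg; the sum is limited to 2 decimal places (5 s.f.).
Carrying full precision, 474.974 × 0.631 = 299.708594 mg; 0.631 has 3 s.f., so the result keeps min(5, 3) = 3 s.f.
Rounded to 3 significant figures: 300. mg.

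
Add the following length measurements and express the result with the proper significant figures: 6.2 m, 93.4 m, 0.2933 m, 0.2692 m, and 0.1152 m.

6.2 m + 93.4 m + 0.2933 m + 0.2692 m + 0.1152 m = 100.2777 m.
Addition/subtraction keeps the fewest decimal places: 6.2 → 1 decimal place, 93.4 → 1 decimal place, 0.2933 → 4 decimal places, 0.2692 → 4 decimal places, 0.1152 → 4 decimal places; limit is 1.
Rounded to 1 decimal place: 100.3 m.

100.3 m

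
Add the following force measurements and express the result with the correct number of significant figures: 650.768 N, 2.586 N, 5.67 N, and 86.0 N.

650.768 N + 2.586 N + 5.67 N + 86.0 N = 745.024 N.
Addition/subtraction keeps the fewest decimal places: 650.768 → 3 decimal places, 2.586 → 3 decimal places, 5.67 → 2 decimal places, 86.0 → 1 decimal place; limit is 1.
Rounded to 1 decimal place: 745.0 N.

745.0 N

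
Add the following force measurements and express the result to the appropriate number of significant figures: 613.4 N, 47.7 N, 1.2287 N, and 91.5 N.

613.4 N + 47.7 N + 1.2287 N + 91.5 N = 753.8287 N.
Addition/subtraction keeps the fewest decimal places: 613.4 → 1 decimal place, 47.7 → 1 decimal place, 1.2287 → 4 decimal places, 91.5 → 1 decimal place; limit is 1.
Rounded to 1 decimal place: 753.8 N.

753.8 N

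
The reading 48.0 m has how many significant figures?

48.0: trailing zeros after a decimal point are significant.

3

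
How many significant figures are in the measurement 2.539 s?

4

2.539: every digit is nonzero and significant.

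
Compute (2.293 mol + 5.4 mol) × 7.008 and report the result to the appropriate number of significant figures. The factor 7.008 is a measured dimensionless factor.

54 mol

2.293 mol + 5.4 mol = 7.693 mol; the sum is limited to 1 decimal place (2 s.f.).
Carrying full precision, 7.693 × 7.008 = 53.912544 mol; 7.008 has 4 s.f., so the result keeps min(2, 4) = 2 s.f.
Rounded to 2 significant figures: 54 mol.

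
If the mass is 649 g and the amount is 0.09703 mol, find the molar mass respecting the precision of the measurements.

molar mass = 649 g ÷ 0.09703 mol = 6688.65299392… g/mol.
649 has 3 significant figures; 0.09703 has 4.
Division/multiplication keeps the fewest: 3 significant figures.
Rounded: 6.69 × 10^3 g/mol.

6.69 × 10^3 g/mol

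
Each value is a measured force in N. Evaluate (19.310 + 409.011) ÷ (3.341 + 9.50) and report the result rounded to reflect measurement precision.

19.310 + 409.011 = 428.321, limited to 3 d.p. → 6 s.f.; 3.341 + 9.50 = 12.841, limited to 2 d.p. → 4 s.f.
Carrying full precision, 428.321 ÷ 12.841 = 33.3557355346…; keep min(6, 4) = 4 s.f.
Rounded to 4 significant figures: 33.36.

33.36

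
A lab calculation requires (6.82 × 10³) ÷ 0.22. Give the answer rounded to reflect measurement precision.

3.1 × 10⁴

(6.82 × 10³) ÷ 0.22 = 31000
Multiplication/division keeps the fewest significant figures: 6.82 × 10³ → 3 s.f., 0.22 → 2 s.f.; limit is 2.
Rounded to 2 significant figures: 3.1 × 10⁴.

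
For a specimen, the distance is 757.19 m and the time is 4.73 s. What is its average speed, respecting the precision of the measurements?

average speed = 757.19 m ÷ 4.73 s = 160.082452431… m/s.
757.19 has 5 significant figures; 4.73 has 3.
Division/multiplication keeps the fewest: 3 significant figures.
Rounded: 1.60 × 10^2 m/s.

1.60 × 10^2 m/s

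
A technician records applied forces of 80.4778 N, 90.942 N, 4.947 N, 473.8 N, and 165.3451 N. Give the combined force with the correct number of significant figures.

80.4778 N + 90.942 N + 4.947 N + 473.8 N + 165.3451 N = 815.5119 N.
Addition/subtraction keeps the fewest decimal places: 80.4778 → 4 decimal places, 90.942 → 3 decimal places, 4.947 → 3 decimal places, 473.8 → 1 decimal place, 165.3451 → 4 decimal places; limit is 1.
Rounded to 1 decimal place: 815.5 N.

815.5 N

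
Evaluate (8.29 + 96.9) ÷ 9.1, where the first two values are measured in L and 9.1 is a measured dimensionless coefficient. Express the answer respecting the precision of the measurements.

12 L

8.29 L + 96.9 L = 105.19 L; the sum is limited to 1 decimal place (4 s.f.).
Carrying full precision, 105.19 ÷ 9.1 = 11.5593406593… L; 9.1 has 2 s.f., so the result keeps min(4, 2) = 2 s.f.
Rounded to 2 significant figures: 12 L.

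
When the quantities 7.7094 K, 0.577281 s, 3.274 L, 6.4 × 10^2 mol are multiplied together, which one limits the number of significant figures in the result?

6.4 × 10^2 mol

7.7094 K → 5 s.f.; 0.577281 s → 6 s.f.; 3.274 L → 4 s.f.; 6.4 × 10^2 mol → 2 s.f.
The fewest is 2 significant figures, from 6.4 × 10^2 mol.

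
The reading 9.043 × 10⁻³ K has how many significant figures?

4

9.043 × 10⁻³: in scientific notation every digit of the coefficient is significant.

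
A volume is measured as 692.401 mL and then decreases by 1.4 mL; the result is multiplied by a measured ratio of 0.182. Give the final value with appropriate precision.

692.401 mL − 1.4 mL = 691.001 mL; the difference is limited to 1 decimal place (4 s.f.).
Carrying full precision, 691.001 × 0.182 = 125.762182 mL; 0.182 has 3 s.f., so the result keeps min(4, 3) = 3 s.f.
Rounded to 3 significant figures: 126 mL.

126 mL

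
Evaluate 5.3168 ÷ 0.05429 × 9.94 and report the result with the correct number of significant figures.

5.3168 ÷ 0.05429 × 9.94 = 973.457211273…
Multiplication/division keeps the fewest significant figures: 5.3168 → 5 s.f., 0.05429 → 4 s.f., 9.94 → 3 s.f.; limit is 3.
Rounded to 3 significant figures: 973.

973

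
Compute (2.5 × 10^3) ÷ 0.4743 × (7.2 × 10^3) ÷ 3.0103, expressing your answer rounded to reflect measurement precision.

(2.5 × 10^3) ÷ 0.4743 × (7.2 × 10^3) ÷ 3.0103 = 12606937.5599…
Multiplication/division keeps the fewest significant figures: 2.5 × 10^3 → 2 s.f., 0.4743 → 4 s.f., 7.2 × 10^3 → 2 s.f., 3.0103 → 5 s.f.; limit is 2.
Rounded to 2 significant figures: 1.3 × 10^7.

1.3 × 10^7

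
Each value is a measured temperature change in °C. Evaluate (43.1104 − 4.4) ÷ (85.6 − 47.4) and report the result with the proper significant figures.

43.1104 − 4.4 = 38.7104, limited to 1 d.p. → 3 s.f.; 85.6 − 47.4 = 38.2, limited to 1 d.p. → 3 s.f.
Carrying full precision, 38.7104 ÷ 38.2 = 1.01336125654…; keep min(3, 3) = 3 s.f.
Rounded to 3 significant figures: 1.01.

1.01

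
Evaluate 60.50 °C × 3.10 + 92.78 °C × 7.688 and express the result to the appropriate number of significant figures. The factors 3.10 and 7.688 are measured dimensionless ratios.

60.50 × 3.10 = 187.55 → 188 °C (3 s.f., last digit at the 10^0 place).
92.78 × 7.688 = 713.29264 → 713.3 °C (4 s.f., last digit at the 10^-1 place).
Sum: 900.84264 °C; keep the coarser place, 10^0.
Result: 901 °C.

901 °C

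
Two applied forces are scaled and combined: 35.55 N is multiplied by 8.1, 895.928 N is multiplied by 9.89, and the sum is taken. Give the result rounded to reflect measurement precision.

9.15 × 10³ N

35.55 × 8.1 = 287.955 → 2.9 × 10² N (2 s.f., last digit at the 10^1 place).
895.928 × 9.89 = 8860.72792 → 8.86 × 10³ N (3 s.f., last digit at the 10^1 place).
Sum: 9148.68292 N; keep the coarser place, 10^1.
Result: 9.15 × 10³ N.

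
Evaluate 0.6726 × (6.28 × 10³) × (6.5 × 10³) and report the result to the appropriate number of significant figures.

2.7 × 10⁷

0.6726 × (6.28 × 10³) × (6.5 × 10³) = 27455532
Multiplication/division keeps the fewest significant figures: 0.6726 → 4 s.f., 6.28 × 10³ → 3 s.f., 6.5 × 10³ → 2 s.f.; limit is 2.
Rounded to 2 significant figures: 2.7 × 10⁷.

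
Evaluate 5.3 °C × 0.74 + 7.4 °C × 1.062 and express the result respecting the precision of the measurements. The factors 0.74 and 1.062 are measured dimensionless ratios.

5.3 × 0.74 = 3.922 → 3.9 °C (2 s.f., last digit at the 10^-1 place).
7.4 × 1.062 = 7.8588 → 7.9 °C (2 s.f., last digit at the 10^-1 place).
Sum: 11.7808 °C; keep the coarser place, 10^-1.
Result: 11.8 °C.

11.8 °C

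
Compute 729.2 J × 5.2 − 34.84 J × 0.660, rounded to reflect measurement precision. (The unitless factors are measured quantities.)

729.2 × 5.2 = 3791.84 → 3.8 × 10^3 J (2 s.f., last digit at the 10^2 place).
34.84 × 0.660 = 22.9944 → 23.0 J (3 s.f., last digit at the 10^-1 place).
Difference: 3768.8456 J; keep the coarser place, 10^2.
Result: 3.8 × 10^3 J.

3.8 × 10^3 J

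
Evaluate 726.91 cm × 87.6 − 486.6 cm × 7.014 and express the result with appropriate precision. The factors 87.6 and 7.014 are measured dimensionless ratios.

6.03 × 10^4 cm

726.91 × 87.6 = 63677.316 → 6.37 × 10^4 cm (3 s.f., last digit at the 10^2 place).
486.6 × 7.014 = 3413.0124 → 3413 cm (4 s.f., last digit at the 10^0 place).
Difference: 60264.3036 cm; keep the coarser place, 10^2.
Result: 6.03 × 10^4 cm.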